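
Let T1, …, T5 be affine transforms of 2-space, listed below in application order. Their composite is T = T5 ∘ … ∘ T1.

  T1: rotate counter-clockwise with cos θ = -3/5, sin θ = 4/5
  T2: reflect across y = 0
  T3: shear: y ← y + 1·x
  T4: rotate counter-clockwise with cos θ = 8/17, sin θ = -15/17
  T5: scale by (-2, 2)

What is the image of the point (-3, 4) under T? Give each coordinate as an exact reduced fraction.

T1 rotate counter-clockwise with cos θ = -3/5, sin θ = 4/5: (-3, 4) → (-7/5, -24/5)
T2 reflect across y = 0: (-7/5, -24/5) → (-7/5, 24/5)
T3 shear: y ← y + 1·x: (-7/5, 24/5) → (-7/5, 17/5)
T4 rotate counter-clockwise with cos θ = 8/17, sin θ = -15/17: (-7/5, 17/5) → (199/85, 241/85)
T5 scale by (-2, 2): (199/85, 241/85) → (-398/85, 482/85)

T(p) = (-398/85, 482/85)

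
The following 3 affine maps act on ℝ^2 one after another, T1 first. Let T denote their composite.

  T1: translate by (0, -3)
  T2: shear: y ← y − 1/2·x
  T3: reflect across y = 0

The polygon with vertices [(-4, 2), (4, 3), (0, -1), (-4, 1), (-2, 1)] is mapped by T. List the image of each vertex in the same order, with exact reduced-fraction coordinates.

T1 translate by (0, -3): (-4, 2) → (-4, -1); (4, 3) → (4, 0); (0, -1) → (0, -4); (-4, 1) → (-4, -2); (-2, 1) → (-2, -2)
T2 shear: y ← y − 1/2·x: (-4, -1) → (-4, 1); (4, 0) → (4, -2); (0, -4) → (0, -4); (-4, -2) → (-4, 0); (-2, -2) → (-2, -1)
T3 reflect across y = 0: (-4, 1) → (-4, -1); (4, -2) → (4, 2); (0, -4) → (0, 4); (-4, 0) → (-4, 0); (-2, -1) → (-2, 1)

image vertices: (-4, -1), (4, 2), (0, 4), (-4, 0), (-2, 1)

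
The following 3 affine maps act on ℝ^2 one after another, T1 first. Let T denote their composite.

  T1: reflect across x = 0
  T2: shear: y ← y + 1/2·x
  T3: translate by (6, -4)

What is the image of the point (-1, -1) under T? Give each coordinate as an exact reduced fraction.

T1 reflect across x = 0: (-1, -1) → (1, -1)
T2 shear: y ← y + 1/2·x: (1, -1) → (1, -1/2)
T3 translate by (6, -4): (1, -1/2) → (7, -9/2)

T(p) = (7, -9/2)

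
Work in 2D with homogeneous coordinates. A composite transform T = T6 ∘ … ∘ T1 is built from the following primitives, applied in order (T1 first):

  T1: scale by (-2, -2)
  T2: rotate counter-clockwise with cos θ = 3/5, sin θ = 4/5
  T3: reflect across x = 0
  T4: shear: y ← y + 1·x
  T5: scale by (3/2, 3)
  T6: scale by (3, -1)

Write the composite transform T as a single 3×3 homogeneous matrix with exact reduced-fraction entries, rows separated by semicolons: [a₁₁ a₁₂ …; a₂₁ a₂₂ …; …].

T1 = [-2 0 0; 0 -2 0; 0 0 1]
T2·T1 = [-6/5 8/5 0; -8/5 -6/5 0; 0 0 1]
T3·…·T1 = [6/5 -8/5 0; -8/5 -6/5 0; 0 0 1]
T4·…·T1 = [6/5 -8/5 0; -2/5 -14/5 0; 0 0 1]
T5·…·T1 = [9/5 -12/5 0; -6/5 -42/5 0; 0 0 1]
T6·…·T1 = [27/5 -36/5 0; 6/5 42/5 0; 0 0 1]

T = [27/5 -36/5 0; 6/5 42/5 0; 0 0 1]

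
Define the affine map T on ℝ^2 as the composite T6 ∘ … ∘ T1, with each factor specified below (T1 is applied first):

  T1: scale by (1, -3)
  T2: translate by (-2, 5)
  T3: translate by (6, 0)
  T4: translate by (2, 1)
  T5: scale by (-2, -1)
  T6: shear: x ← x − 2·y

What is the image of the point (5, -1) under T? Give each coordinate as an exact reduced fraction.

T1 scale by (1, -3): (5, -1) → (5, 3)
T2 translate by (-2, 5): (5, 3) → (3, 8)
T3 translate by (6, 0): (3, 8) → (9, 8)
T4 translate by (2, 1): (9, 8) → (11, 9)
T5 scale by (-2, -1): (11, 9) → (-22, -9)
T6 shear: x ← x − 2·y: (-22, -9) → (-4, -9)

T(p) = (-4, -9)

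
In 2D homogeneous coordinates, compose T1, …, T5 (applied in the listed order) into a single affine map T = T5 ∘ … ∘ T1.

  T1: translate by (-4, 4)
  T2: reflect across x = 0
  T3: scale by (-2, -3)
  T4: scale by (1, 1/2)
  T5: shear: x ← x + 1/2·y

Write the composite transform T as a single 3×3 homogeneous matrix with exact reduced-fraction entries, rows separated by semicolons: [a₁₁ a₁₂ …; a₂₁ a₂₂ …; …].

T = [2 -3/4 -11; 0 -3/2 -6; 0 0 1]

T1 = [1 0 -4; 0 1 4; 0 0 1]
T2·T1 = [-1 0 4; 0 1 4; 0 0 1]
T3·…·T1 = [2 0 -8; 0 -3 -12; 0 0 1]
T4·…·T1 = [2 0 -8; 0 -3/2 -6; 0 0 1]
T5·…·T1 = [2 -3/4 -11; 0 -3/2 -6; 0 0 1]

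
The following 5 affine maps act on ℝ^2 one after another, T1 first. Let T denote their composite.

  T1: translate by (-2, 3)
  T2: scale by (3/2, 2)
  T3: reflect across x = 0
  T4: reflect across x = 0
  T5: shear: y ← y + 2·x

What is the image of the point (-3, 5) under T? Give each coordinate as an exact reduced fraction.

T1 translate by (-2, 3): (-3, 5) → (-5, 8)
T2 scale by (3/2, 2): (-5, 8) → (-15/2, 16)
T3 reflect across x = 0: (-15/2, 16) → (15/2, 16)
T4 reflect across x = 0: (15/2, 16) → (-15/2, 16)
T5 shear: y ← y + 2·x: (-15/2, 16) → (-15/2, 1)

T(p) = (-15/2, 1)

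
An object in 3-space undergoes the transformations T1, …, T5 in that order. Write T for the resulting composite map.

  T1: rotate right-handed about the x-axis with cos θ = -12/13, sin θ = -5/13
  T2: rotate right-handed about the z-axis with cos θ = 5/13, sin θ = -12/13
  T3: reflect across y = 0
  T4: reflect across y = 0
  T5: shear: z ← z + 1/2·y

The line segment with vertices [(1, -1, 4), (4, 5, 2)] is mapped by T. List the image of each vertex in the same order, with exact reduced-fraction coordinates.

T1 rotate right-handed about the x-axis with cos θ = -12/13, sin θ = -5/13: (1, -1, 4) → (1, 32/13, -43/13); (4, 5, 2) → (4, -50/13, -49/13)
T2 rotate right-handed about the z-axis with cos θ = 5/13, sin θ = -12/13: (1, 32/13, -43/13) → (449/169, 4/169, -43/13); (4, -50/13, -49/13) → (-340/169, -874/169, -49/13)
T3 reflect across y = 0: (449/169, 4/169, -43/13) → (449/169, -4/169, -43/13); (-340/169, -874/169, -49/13) → (-340/169, 874/169, -49/13)
T4 reflect across y = 0: (449/169, -4/169, -43/13) → (449/169, 4/169, -43/13); (-340/169, 874/169, -49/13) → (-340/169, -874/169, -49/13)
T5 shear: z ← z + 1/2·y: (449/169, 4/169, -43/13) → (449/169, 4/169, -557/169); (-340/169, -874/169, -49/13) → (-340/169, -874/169, -1074/169)

image vertices: (449/169, 4/169, -557/169), (-340/169, -874/169, -1074/169)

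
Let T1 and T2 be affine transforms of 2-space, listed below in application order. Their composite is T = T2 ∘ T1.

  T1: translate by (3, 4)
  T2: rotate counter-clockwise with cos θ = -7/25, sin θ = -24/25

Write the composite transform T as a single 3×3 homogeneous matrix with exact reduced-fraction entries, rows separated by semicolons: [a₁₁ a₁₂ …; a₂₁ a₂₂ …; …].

T1 = [1 0 3; 0 1 4; 0 0 1]
T2·T1 = [-7/25 24/25 3; -24/25 -7/25 -4; 0 0 1]

T = [-7/25 24/25 3; -24/25 -7/25 -4; 0 0 1]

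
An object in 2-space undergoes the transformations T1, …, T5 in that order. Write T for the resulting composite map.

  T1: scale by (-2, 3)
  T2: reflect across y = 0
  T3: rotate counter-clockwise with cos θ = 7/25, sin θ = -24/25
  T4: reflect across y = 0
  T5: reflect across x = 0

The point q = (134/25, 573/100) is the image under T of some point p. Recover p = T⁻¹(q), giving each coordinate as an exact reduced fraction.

T1 = [-2 0 0; 0 3 0; 0 0 1]
T2·T1 = [-2 0 0; 0 -3 0; 0 0 1]
T3·…·T1 = [-14/25 -72/25 0; 48/25 -21/25 0; 0 0 1]
T4·…·T1 = [-14/25 -72/25 0; -48/25 21/25 0; 0 0 1]
T5·…·T1 = [14/25 72/25 0; -48/25 21/25 0; 0 0 1]
det M = 6; M⁻¹ = [7/50 -12/25 0; 8/25 7/75 0; 0 0 1]
M⁻¹ · (134/25, 573/100)ᵀ = (-2, 9/4)ᵀ

p = (-2, 9/4)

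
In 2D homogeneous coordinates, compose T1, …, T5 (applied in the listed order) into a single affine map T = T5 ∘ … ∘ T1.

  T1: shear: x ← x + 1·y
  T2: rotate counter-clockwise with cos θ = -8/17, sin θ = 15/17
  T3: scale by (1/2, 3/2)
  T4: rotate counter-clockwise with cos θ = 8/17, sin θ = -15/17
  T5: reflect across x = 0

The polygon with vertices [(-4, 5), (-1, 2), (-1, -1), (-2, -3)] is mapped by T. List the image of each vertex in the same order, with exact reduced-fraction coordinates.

T1 shear: x ← x + 1·y: (-4, 5) → (1, 5); (-1, 2) → (1, 2); (-1, -1) → (-2, -1); (-2, -3) → (-5, -3)
T2 rotate counter-clockwise with cos θ = -8/17, sin θ = 15/17: (1, 5) → (-83/17, -25/17); (1, 2) → (-38/17, -1/17); (-2, -1) → (31/17, -22/17); (-5, -3) → (5, -3)
T3 scale by (1/2, 3/2): (-83/17, -25/17) → (-83/34, -75/34); (-38/17, -1/17) → (-19/17, -3/34); (31/17, -22/17) → (31/34, -33/17); (5, -3) → (5/2, -9/2)
T4 rotate counter-clockwise with cos θ = 8/17, sin θ = -15/17: (-83/34, -75/34) → (-1789/578, 645/578); (-19/17, -3/34) → (-349/578, 273/289); (31/34, -33/17) → (-371/289, -993/578); (5/2, -9/2) → (-95/34, -147/34)
T5 reflect across x = 0: (-1789/578, 645/578) → (1789/578, 645/578); (-349/578, 273/289) → (349/578, 273/289); (-371/289, -993/578) → (371/289, -993/578); (-95/34, -147/34) → (95/34, -147/34)

image vertices: (1789/578, 645/578), (349/578, 273/289), (371/289, -993/578), (95/34, -147/34)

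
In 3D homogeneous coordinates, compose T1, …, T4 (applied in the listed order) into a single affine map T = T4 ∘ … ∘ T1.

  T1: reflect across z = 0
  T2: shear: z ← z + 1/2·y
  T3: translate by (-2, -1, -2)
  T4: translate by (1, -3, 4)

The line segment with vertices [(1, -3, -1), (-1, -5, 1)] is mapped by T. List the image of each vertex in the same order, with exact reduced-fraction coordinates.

T1 reflect across z = 0: (1, -3, -1) → (1, -3, 1); (-1, -5, 1) → (-1, -5, -1)
T2 shear: z ← z + 1/2·y: (1, -3, 1) → (1, -3, -1/2); (-1, -5, -1) → (-1, -5, -7/2)
T3 translate by (-2, -1, -2): (1, -3, -1/2) → (-1, -4, -5/2); (-1, -5, -7/2) → (-3, -6, -11/2)
T4 translate by (1, -3, 4): (-1, -4, -5/2) → (0, -7, 3/2); (-3, -6, -11/2) → (-2, -9, -3/2)

image vertices: (0, -7, 3/2), (-2, -9, -3/2)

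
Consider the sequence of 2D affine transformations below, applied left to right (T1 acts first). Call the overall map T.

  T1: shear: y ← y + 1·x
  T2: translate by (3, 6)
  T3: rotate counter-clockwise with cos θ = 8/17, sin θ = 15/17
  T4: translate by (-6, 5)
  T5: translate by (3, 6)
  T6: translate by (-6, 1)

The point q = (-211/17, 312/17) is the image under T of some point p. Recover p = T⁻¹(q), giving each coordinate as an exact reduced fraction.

p = (1, -1)

T1 = [1 0 0; 1 1 0; 0 0 1]
T2·T1 = [1 0 3; 1 1 6; 0 0 1]
T3·…·T1 = [-7/17 -15/17 -66/17; 23/17 8/17 93/17; 0 0 1]
T4·…·T1 = [-7/17 -15/17 -168/17; 23/17 8/17 178/17; 0 0 1]
T5·…·T1 = [-7/17 -15/17 -117/17; 23/17 8/17 280/17; 0 0 1]
T6·…·T1 = [-7/17 -15/17 -219/17; 23/17 8/17 297/17; 0 0 1]
det M = 1; M⁻¹ = [8/17 15/17 -159/17; -23/17 -7/17 -174/17; 0 0 1]
M⁻¹ · (-211/17, 312/17)ᵀ = (1, -1)ᵀ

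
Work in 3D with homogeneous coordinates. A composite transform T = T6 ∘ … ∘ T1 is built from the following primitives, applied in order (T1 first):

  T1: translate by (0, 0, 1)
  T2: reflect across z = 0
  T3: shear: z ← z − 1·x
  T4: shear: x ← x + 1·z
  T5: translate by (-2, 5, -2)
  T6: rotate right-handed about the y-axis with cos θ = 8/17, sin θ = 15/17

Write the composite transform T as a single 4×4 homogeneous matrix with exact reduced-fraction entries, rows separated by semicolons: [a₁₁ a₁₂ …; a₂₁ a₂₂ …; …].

T1 = [1 0 0 0; 0 1 0 0; 0 0 1 1; 0 0 0 1]
T2·T1 = [1 0 0 0; 0 1 0 0; 0 0 -1 -1; 0 0 0 1]
T3·…·T1 = [1 0 0 0; 0 1 0 0; -1 0 -1 -1; 0 0 0 1]
T4·…·T1 = [0 0 -1 -1; 0 1 0 0; -1 0 -1 -1; 0 0 0 1]
T5·…·T1 = [0 0 -1 -3; 0 1 0 5; -1 0 -1 -3; 0 0 0 1]
T6·…·T1 = [-15/17 0 -23/17 -69/17; 0 1 0 5; -8/17 0 7/17 21/17; 0 0 0 1]

T = [-15/17 0 -23/17 -69/17; 0 1 0 5; -8/17 0 7/17 21/17; 0 0 0 1]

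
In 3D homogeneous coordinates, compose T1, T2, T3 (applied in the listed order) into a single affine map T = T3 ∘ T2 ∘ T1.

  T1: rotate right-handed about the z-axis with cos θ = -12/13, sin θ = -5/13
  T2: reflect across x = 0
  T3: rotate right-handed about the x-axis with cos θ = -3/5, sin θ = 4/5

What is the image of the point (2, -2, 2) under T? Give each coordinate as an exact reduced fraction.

T1 rotate right-handed about the z-axis with cos θ = -12/13, sin θ = -5/13: (2, -2, 2) → (-34/13, 14/13, 2)
T2 reflect across x = 0: (-34/13, 14/13, 2) → (34/13, 14/13, 2)
T3 rotate right-handed about the x-axis with cos θ = -3/5, sin θ = 4/5: (34/13, 14/13, 2) → (34/13, -146/65, -22/65)

T(p) = (34/13, -146/65, -22/65)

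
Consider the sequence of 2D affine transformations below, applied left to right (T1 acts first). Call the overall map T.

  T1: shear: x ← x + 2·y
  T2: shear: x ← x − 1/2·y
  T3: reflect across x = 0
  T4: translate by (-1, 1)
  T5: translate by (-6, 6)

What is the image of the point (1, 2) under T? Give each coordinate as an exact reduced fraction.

T(p) = (-11, 9)

T1 shear: x ← x + 2·y: (1, 2) → (5, 2)
T2 shear: x ← x − 1/2·y: (5, 2) → (4, 2)
T3 reflect across x = 0: (4, 2) → (-4, 2)
T4 translate by (-1, 1): (-4, 2) → (-5, 3)
T5 translate by (-6, 6): (-5, 3) → (-11, 9)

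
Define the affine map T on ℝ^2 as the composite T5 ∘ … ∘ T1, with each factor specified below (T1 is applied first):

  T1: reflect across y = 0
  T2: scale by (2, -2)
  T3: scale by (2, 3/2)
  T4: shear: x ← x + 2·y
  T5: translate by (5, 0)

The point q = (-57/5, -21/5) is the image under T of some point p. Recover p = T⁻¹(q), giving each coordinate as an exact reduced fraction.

T1 = [1 0 0; 0 -1 0; 0 0 1]
T2·T1 = [2 0 0; 0 2 0; 0 0 1]
T3·…·T1 = [4 0 0; 0 3 0; 0 0 1]
T4·…·T1 = [4 6 0; 0 3 0; 0 0 1]
T5·…·T1 = [4 6 5; 0 3 0; 0 0 1]
det M = 12; M⁻¹ = [1/4 -1/2 -5/4; 0 1/3 0; 0 0 1]
M⁻¹ · (-57/5, -21/5)ᵀ = (-2, -7/5)ᵀ

p = (-2, -7/5)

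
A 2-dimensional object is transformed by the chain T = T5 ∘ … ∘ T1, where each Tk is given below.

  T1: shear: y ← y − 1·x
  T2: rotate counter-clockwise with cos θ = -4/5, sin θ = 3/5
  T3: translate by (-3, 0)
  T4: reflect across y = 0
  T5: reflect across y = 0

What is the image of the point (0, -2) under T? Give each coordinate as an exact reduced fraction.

T(p) = (-9/5, 8/5)

T1 shear: y ← y − 1·x: (0, -2) → (0, -2)
T2 rotate counter-clockwise with cos θ = -4/5, sin θ = 3/5: (0, -2) → (6/5, 8/5)
T3 translate by (-3, 0): (6/5, 8/5) → (-9/5, 8/5)
T4 reflect across y = 0: (-9/5, 8/5) → (-9/5, -8/5)
T5 reflect across y = 0: (-9/5, -8/5) → (-9/5, 8/5)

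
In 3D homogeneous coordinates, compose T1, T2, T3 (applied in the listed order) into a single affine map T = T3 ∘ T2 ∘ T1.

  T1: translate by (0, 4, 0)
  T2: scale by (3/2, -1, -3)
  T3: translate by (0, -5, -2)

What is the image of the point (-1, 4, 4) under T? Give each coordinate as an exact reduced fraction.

T1 translate by (0, 4, 0): (-1, 4, 4) → (-1, 8, 4)
T2 scale by (3/2, -1, -3): (-1, 8, 4) → (-3/2, -8, -12)
T3 translate by (0, -5, -2): (-3/2, -8, -12) → (-3/2, -13, -14)

T(p) = (-3/2, -13, -14)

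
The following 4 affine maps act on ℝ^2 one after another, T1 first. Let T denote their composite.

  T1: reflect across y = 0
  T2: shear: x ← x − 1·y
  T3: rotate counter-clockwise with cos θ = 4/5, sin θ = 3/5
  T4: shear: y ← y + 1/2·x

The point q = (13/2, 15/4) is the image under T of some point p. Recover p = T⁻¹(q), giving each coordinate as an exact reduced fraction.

T1 = [1 0 0; 0 -1 0; 0 0 1]
T2·T1 = [1 1 0; 0 -1 0; 0 0 1]
T3·…·T1 = [4/5 7/5 0; 3/5 -1/5 0; 0 0 1]
T4·…·T1 = [4/5 7/5 0; 1 1/2 0; 0 0 1]
det M = -1; M⁻¹ = [-1/2 7/5 0; 1 -4/5 0; 0 0 1]
M⁻¹ · (13/2, 15/4)ᵀ = (2, 7/2)ᵀ

p = (2, 7/2)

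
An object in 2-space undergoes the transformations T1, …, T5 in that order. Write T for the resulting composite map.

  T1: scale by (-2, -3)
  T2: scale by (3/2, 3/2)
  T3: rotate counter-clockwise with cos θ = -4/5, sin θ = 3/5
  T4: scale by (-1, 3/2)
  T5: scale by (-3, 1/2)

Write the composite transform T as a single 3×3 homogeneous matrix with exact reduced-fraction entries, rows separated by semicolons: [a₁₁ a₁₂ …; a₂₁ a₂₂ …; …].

T = [36/5 81/10 0; -27/20 27/10 0; 0 0 1]

T1 = [-2 0 0; 0 -3 0; 0 0 1]
T2·T1 = [-3 0 0; 0 -9/2 0; 0 0 1]
T3·…·T1 = [12/5 27/10 0; -9/5 18/5 0; 0 0 1]
T4·…·T1 = [-12/5 -27/10 0; -27/10 27/5 0; 0 0 1]
T5·…·T1 = [36/5 81/10 0; -27/20 27/10 0; 0 0 1]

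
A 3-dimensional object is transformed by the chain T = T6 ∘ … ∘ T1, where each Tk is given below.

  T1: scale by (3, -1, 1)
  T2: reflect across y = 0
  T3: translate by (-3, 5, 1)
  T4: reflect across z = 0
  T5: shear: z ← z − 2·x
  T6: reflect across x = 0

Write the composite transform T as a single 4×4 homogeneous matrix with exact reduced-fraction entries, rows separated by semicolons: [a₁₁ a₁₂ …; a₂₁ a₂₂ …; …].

T = [-3 0 0 3; 0 1 0 5; -6 0 -1 5; 0 0 0 1]

T1 = [3 0 0 0; 0 -1 0 0; 0 0 1 0; 0 0 0 1]
T2·T1 = [3 0 0 0; 0 1 0 0; 0 0 1 0; 0 0 0 1]
T3·…·T1 = [3 0 0 -3; 0 1 0 5; 0 0 1 1; 0 0 0 1]
T4·…·T1 = [3 0 0 -3; 0 1 0 5; 0 0 -1 -1; 0 0 0 1]
T5·…·T1 = [3 0 0 -3; 0 1 0 5; -6 0 -1 5; 0 0 0 1]
T6·…·T1 = [-3 0 0 3; 0 1 0 5; -6 0 -1 5; 0 0 0 1]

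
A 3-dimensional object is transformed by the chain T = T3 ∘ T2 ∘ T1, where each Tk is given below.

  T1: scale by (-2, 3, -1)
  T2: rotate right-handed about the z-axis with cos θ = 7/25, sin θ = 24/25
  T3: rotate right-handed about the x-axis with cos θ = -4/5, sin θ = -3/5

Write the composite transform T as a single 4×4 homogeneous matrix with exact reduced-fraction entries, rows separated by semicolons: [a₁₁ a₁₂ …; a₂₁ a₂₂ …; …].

T = [-14/25 -72/25 0 0; 192/125 -84/125 -3/5 0; 144/125 -63/125 4/5 0; 0 0 0 1]

T1 = [-2 0 0 0; 0 3 0 0; 0 0 -1 0; 0 0 0 1]
T2·T1 = [-14/25 -72/25 0 0; -48/25 21/25 0 0; 0 0 -1 0; 0 0 0 1]
T3·…·T1 = [-14/25 -72/25 0 0; 192/125 -84/125 -3/5 0; 144/125 -63/125 4/5 0; 0 0 0 1]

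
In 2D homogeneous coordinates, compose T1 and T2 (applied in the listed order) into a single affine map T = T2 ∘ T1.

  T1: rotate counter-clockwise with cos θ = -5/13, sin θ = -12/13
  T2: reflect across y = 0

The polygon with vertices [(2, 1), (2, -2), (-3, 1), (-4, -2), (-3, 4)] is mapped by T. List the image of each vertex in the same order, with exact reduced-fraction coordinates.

T1 rotate counter-clockwise with cos θ = -5/13, sin θ = -12/13: (2, 1) → (2/13, -29/13); (2, -2) → (-34/13, -14/13); (-3, 1) → (27/13, 31/13); (-4, -2) → (-4/13, 58/13); (-3, 4) → (63/13, 16/13)
T2 reflect across y = 0: (2/13, -29/13) → (2/13, 29/13); (-34/13, -14/13) → (-34/13, 14/13); (27/13, 31/13) → (27/13, -31/13); (-4/13, 58/13) → (-4/13, -58/13); (63/13, 16/13) → (63/13, -16/13)

image vertices: (2/13, 29/13), (-34/13, 14/13), (27/13, -31/13), (-4/13, -58/13), (63/13, -16/13)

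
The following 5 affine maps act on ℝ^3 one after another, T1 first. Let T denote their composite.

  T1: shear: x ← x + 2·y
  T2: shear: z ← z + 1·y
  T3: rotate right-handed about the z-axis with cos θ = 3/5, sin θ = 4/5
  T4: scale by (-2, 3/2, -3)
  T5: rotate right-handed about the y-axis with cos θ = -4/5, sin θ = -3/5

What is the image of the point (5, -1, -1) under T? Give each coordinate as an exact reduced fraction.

T1 shear: x ← x + 2·y: (5, -1, -1) → (3, -1, -1)
T2 shear: z ← z + 1·y: (3, -1, -1) → (3, -1, -2)
T3 rotate right-handed about the z-axis with cos θ = 3/5, sin θ = 4/5: (3, -1, -2) → (13/5, 9/5, -2)
T4 scale by (-2, 3/2, -3): (13/5, 9/5, -2) → (-26/5, 27/10, 6)
T5 rotate right-handed about the y-axis with cos θ = -4/5, sin θ = -3/5: (-26/5, 27/10, 6) → (14/25, 27/10, -198/25)

T(p) = (14/25, 27/10, -198/25)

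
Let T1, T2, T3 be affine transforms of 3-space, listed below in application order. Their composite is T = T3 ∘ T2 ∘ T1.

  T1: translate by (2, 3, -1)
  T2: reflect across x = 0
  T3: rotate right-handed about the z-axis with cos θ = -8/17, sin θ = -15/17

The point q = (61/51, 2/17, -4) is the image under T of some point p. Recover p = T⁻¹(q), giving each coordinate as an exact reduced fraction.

p = (-4/3, -2, -3)

T1 = [1 0 0 2; 0 1 0 3; 0 0 1 -1; 0 0 0 1]
T2·T1 = [-1 0 0 -2; 0 1 0 3; 0 0 1 -1; 0 0 0 1]
T3·…·T1 = [8/17 15/17 0 61/17; 15/17 -8/17 0 6/17; 0 0 1 -1; 0 0 0 1]
det M = -1; M⁻¹ = [8/17 15/17 0 -2; 15/17 -8/17 0 -3; 0 0 1 1; 0 0 0 1]
M⁻¹ · (61/51, 2/17, -4)ᵀ = (-4/3, -2, -3)ᵀ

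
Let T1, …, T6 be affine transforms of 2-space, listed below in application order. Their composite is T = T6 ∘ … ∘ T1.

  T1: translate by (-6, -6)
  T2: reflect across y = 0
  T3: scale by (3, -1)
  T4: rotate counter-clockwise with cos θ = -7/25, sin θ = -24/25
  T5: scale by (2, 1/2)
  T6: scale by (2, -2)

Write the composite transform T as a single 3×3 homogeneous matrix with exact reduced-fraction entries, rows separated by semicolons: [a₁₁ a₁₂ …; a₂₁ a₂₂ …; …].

T1 = [1 0 -6; 0 1 -6; 0 0 1]
T2·T1 = [1 0 -6; 0 -1 6; 0 0 1]
T3·…·T1 = [3 0 -18; 0 1 -6; 0 0 1]
T4·…·T1 = [-21/25 24/25 -18/25; -72/25 -7/25 474/25; 0 0 1]
T5·…·T1 = [-42/25 48/25 -36/25; -36/25 -7/50 237/25; 0 0 1]
T6·…·T1 = [-84/25 96/25 -72/25; 72/25 7/25 -474/25; 0 0 1]

T = [-84/25 96/25 -72/25; 72/25 7/25 -474/25; 0 0 1]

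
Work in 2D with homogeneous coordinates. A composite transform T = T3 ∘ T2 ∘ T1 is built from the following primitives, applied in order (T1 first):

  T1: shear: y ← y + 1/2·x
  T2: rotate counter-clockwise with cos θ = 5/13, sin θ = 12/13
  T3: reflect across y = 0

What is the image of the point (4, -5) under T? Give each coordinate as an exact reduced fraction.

T1 shear: y ← y + 1/2·x: (4, -5) → (4, -3)
T2 rotate counter-clockwise with cos θ = 5/13, sin θ = 12/13: (4, -3) → (56/13, 33/13)
T3 reflect across y = 0: (56/13, 33/13) → (56/13, -33/13)

T(p) = (56/13, -33/13)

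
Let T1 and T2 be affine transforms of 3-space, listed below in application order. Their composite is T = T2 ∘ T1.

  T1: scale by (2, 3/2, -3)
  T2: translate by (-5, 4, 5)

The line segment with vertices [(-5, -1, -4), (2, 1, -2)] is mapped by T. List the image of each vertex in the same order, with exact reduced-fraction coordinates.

image vertices: (-15, 5/2, 17), (-1, 11/2, 11)

T1 scale by (2, 3/2, -3): (-5, -1, -4) → (-10, -3/2, 12); (2, 1, -2) → (4, 3/2, 6)
T2 translate by (-5, 4, 5): (-10, -3/2, 12) → (-15, 5/2, 17); (4, 3/2, 6) → (-1, 11/2, 11)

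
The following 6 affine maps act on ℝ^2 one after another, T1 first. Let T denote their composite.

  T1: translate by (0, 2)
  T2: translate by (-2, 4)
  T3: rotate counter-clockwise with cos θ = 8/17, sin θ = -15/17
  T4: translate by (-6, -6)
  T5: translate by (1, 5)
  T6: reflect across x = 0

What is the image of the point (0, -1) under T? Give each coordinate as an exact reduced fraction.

T1 translate by (0, 2): (0, -1) → (0, 1)
T2 translate by (-2, 4): (0, 1) → (-2, 5)
T3 rotate counter-clockwise with cos θ = 8/17, sin θ = -15/17: (-2, 5) → (59/17, 70/17)
T4 translate by (-6, -6): (59/17, 70/17) → (-43/17, -32/17)
T5 translate by (1, 5): (-43/17, -32/17) → (-26/17, 53/17)
T6 reflect across x = 0: (-26/17, 53/17) → (26/17, 53/17)

T(p) = (26/17, 53/17)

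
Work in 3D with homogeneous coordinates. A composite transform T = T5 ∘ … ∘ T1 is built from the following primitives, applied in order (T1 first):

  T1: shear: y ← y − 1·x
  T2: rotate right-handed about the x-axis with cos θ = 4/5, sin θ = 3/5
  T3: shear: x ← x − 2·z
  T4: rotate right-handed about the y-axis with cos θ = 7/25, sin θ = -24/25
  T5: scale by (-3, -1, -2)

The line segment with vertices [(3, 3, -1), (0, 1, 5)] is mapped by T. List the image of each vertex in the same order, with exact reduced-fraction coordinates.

T1 shear: y ← y − 1·x: (3, 3, -1) → (3, 0, -1); (0, 1, 5) → (0, 1, 5)
T2 rotate right-handed about the x-axis with cos θ = 4/5, sin θ = 3/5: (3, 0, -1) → (3, 3/5, -4/5); (0, 1, 5) → (0, -11/5, 23/5)
T3 shear: x ← x − 2·z: (3, 3/5, -4/5) → (23/5, 3/5, -4/5); (0, -11/5, 23/5) → (-46/5, -11/5, 23/5)
T4 rotate right-handed about the y-axis with cos θ = 7/25, sin θ = -24/25: (23/5, 3/5, -4/5) → (257/125, 3/5, 524/125); (-46/5, -11/5, 23/5) → (-874/125, -11/5, -943/125)
T5 scale by (-3, -1, -2): (257/125, 3/5, 524/125) → (-771/125, -3/5, -1048/125); (-874/125, -11/5, -943/125) → (2622/125, 11/5, 1886/125)

image vertices: (-771/125, -3/5, -1048/125), (2622/125, 11/5, 1886/125)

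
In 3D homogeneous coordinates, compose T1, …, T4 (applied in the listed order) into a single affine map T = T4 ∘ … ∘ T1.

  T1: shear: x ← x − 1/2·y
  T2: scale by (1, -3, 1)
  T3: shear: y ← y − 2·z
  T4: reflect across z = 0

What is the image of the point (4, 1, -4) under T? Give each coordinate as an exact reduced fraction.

T1 shear: x ← x − 1/2·y: (4, 1, -4) → (7/2, 1, -4)
T2 scale by (1, -3, 1): (7/2, 1, -4) → (7/2, -3, -4)
T3 shear: y ← y − 2·z: (7/2, -3, -4) → (7/2, 5, -4)
T4 reflect across z = 0: (7/2, 5, -4) → (7/2, 5, 4)

T(p) = (7/2, 5, 4)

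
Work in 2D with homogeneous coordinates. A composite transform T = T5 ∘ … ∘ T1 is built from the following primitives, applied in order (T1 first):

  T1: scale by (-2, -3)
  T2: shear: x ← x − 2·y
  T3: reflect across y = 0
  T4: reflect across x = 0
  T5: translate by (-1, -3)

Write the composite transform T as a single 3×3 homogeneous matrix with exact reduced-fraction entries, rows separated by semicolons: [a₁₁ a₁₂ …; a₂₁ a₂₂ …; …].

T = [2 -6 -1; 0 3 -3; 0 0 1]

T1 = [-2 0 0; 0 -3 0; 0 0 1]
T2·T1 = [-2 6 0; 0 -3 0; 0 0 1]
T3·…·T1 = [-2 6 0; 0 3 0; 0 0 1]
T4·…·T1 = [2 -6 0; 0 3 0; 0 0 1]
T5·…·T1 = [2 -6 -1; 0 3 -3; 0 0 1]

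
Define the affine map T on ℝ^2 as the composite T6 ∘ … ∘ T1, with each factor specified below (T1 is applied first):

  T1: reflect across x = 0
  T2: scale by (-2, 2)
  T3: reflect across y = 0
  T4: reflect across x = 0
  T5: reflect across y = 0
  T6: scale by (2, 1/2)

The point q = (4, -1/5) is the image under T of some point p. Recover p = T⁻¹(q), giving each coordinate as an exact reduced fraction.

p = (-1, -1/5)

T1 = [-1 0 0; 0 1 0; 0 0 1]
T2·T1 = [2 0 0; 0 2 0; 0 0 1]
T3·…·T1 = [2 0 0; 0 -2 0; 0 0 1]
T4·…·T1 = [-2 0 0; 0 -2 0; 0 0 1]
T5·…·T1 = [-2 0 0; 0 2 0; 0 0 1]
T6·…·T1 = [-4 0 0; 0 1 0; 0 0 1]
det M = -4; M⁻¹ = [-1/4 0 0; 0 1 0; 0 0 1]
M⁻¹ · (4, -1/5)ᵀ = (-1, -1/5)ᵀ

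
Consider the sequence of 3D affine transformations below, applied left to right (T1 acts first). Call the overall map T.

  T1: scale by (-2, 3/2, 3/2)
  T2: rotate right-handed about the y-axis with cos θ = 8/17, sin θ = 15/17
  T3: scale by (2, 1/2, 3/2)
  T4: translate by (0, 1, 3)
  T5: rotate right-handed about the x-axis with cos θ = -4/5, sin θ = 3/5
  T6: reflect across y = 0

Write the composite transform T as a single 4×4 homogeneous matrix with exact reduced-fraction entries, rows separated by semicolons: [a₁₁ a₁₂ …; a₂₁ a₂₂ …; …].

T1 = [-2 0 0 0; 0 3/2 0 0; 0 0 3/2 0; 0 0 0 1]
T2·T1 = [-16/17 0 45/34 0; 0 3/2 0 0; 30/17 0 12/17 0; 0 0 0 1]
T3·…·T1 = [-32/17 0 45/17 0; 0 3/4 0 0; 45/17 0 18/17 0; 0 0 0 1]
T4·…·T1 = [-32/17 0 45/17 0; 0 3/4 0 1; 45/17 0 18/17 3; 0 0 0 1]
T5·…·T1 = [-32/17 0 45/17 0; -27/17 -3/5 -54/85 -13/5; -36/17 9/20 -72/85 -9/5; 0 0 0 1]
T6·…·T1 = [-32/17 0 45/17 0; 27/17 3/5 54/85 13/5; -36/17 9/20 -72/85 -9/5; 0 0 0 1]

T = [-32/17 0 45/17 0; 27/17 3/5 54/85 13/5; -36/17 9/20 -72/85 -9/5; 0 0 0 1]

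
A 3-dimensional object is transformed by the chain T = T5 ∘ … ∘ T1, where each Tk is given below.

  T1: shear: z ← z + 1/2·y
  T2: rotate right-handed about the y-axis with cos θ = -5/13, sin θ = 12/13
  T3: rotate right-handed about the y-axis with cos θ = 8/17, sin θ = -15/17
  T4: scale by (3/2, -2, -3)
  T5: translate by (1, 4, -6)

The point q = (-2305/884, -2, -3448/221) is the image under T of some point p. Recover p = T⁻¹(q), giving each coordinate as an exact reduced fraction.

p = (-4, 3, -4/3)

T1 = [1 0 0 0; 0 1 0 0; 0 1/2 1 0; 0 0 0 1]
T2·T1 = [-5/13 6/13 12/13 0; 0 1 0 0; -12/13 -5/26 -5/13 0; 0 0 0 1]
T3·…·T1 = [140/221 171/442 171/221 0; 0 1 0 0; -171/221 70/221 140/221 0; 0 0 0 1]
T4·…·T1 = [210/221 513/884 513/442 0; 0 -2 0 0; 513/221 -210/221 -420/221 0; 0 0 0 1]
T5·…·T1 = [210/221 513/884 513/442 1; 0 -2 0 4; 513/221 -210/221 -420/221 -6; 0 0 0 1]
det M = 9; M⁻¹ = [280/663 0 57/221 746/663; 0 -1/2 0 2; 114/221 1/4 -140/663 -615/221; 0 0 0 1]
M⁻¹ · (-2305/884, -2, -3448/221)ᵀ = (-4, 3, -4/3)ᵀ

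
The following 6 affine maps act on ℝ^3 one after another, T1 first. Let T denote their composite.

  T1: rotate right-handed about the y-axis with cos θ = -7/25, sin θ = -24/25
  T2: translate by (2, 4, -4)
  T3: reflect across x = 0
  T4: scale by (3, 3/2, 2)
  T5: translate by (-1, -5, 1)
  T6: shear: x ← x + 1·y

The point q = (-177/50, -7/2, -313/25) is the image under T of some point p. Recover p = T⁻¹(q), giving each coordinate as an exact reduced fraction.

T1 = [-7/25 0 -24/25 0; 0 1 0 0; 24/25 0 -7/25 0; 0 0 0 1]
T2·T1 = [-7/25 0 -24/25 2; 0 1 0 4; 24/25 0 -7/25 -4; 0 0 0 1]
T3·…·T1 = [7/25 0 24/25 -2; 0 1 0 4; 24/25 0 -7/25 -4; 0 0 0 1]
T4·…·T1 = [21/25 0 72/25 -6; 0 3/2 0 6; 48/25 0 -14/25 -8; 0 0 0 1]
T5·…·T1 = [21/25 0 72/25 -7; 0 3/2 0 1; 48/25 0 -14/25 -7; 0 0 0 1]
T6·…·T1 = [21/25 3/2 72/25 -6; 0 3/2 0 1; 48/25 0 -14/25 -7; 0 0 0 1]
det M = -9; M⁻¹ = [7/75 -7/75 12/25 301/75; 0 2/3 0 -2/3; 8/25 -8/25 -7/50 63/50; 0 0 0 1]
M⁻¹ · (-177/50, -7/2, -313/25)ᵀ = (-2, -3, 3)ᵀ

p = (-2, -3, 3)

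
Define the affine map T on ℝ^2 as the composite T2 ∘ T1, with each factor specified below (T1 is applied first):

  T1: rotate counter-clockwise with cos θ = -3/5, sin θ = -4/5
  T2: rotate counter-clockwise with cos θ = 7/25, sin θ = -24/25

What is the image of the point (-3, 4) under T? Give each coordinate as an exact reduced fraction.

T1 rotate counter-clockwise with cos θ = -3/5, sin θ = -4/5: (-3, 4) → (5, 0)
T2 rotate counter-clockwise with cos θ = 7/25, sin θ = -24/25: (5, 0) → (7/5, -24/5)

T(p) = (7/5, -24/5)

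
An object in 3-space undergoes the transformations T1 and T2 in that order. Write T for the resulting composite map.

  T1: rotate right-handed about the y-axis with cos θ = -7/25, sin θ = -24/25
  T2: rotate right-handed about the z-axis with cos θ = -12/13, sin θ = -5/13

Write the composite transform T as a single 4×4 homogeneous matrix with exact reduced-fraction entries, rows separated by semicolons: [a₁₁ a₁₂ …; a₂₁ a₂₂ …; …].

T1 = [-7/25 0 -24/25 0; 0 1 0 0; 24/25 0 -7/25 0; 0 0 0 1]
T2·T1 = [84/325 5/13 288/325 0; 7/65 -12/13 24/65 0; 24/25 0 -7/25 0; 0 0 0 1]

T = [84/325 5/13 288/325 0; 7/65 -12/13 24/65 0; 24/25 0 -7/25 0; 0 0 0 1]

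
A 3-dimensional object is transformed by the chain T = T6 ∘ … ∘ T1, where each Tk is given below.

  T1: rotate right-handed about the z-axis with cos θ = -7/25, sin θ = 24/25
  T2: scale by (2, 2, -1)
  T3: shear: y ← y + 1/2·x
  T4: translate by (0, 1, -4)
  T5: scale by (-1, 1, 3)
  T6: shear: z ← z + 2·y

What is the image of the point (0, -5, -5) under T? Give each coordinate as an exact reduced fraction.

T1 rotate right-handed about the z-axis with cos θ = -7/25, sin θ = 24/25: (0, -5, -5) → (24/5, 7/5, -5)
T2 scale by (2, 2, -1): (24/5, 7/5, -5) → (48/5, 14/5, 5)
T3 shear: y ← y + 1/2·x: (48/5, 14/5, 5) → (48/5, 38/5, 5)
T4 translate by (0, 1, -4): (48/5, 38/5, 5) → (48/5, 43/5, 1)
T5 scale by (-1, 1, 3): (48/5, 43/5, 1) → (-48/5, 43/5, 3)
T6 shear: z ← z + 2·y: (-48/5, 43/5, 3) → (-48/5, 43/5, 101/5)

T(p) = (-48/5, 43/5, 101/5)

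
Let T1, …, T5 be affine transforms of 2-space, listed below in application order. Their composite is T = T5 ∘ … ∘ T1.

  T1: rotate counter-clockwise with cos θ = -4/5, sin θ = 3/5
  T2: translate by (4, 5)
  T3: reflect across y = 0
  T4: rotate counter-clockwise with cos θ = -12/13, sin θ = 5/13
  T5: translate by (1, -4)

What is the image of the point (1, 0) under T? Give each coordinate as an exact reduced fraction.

T(p) = (1/5, 12/5)

T1 rotate counter-clockwise with cos θ = -4/5, sin θ = 3/5: (1, 0) → (-4/5, 3/5)
T2 translate by (4, 5): (-4/5, 3/5) → (16/5, 28/5)
T3 reflect across y = 0: (16/5, 28/5) → (16/5, -28/5)
T4 rotate counter-clockwise with cos θ = -12/13, sin θ = 5/13: (16/5, -28/5) → (-4/5, 32/5)
T5 translate by (1, -4): (-4/5, 32/5) → (1/5, 12/5)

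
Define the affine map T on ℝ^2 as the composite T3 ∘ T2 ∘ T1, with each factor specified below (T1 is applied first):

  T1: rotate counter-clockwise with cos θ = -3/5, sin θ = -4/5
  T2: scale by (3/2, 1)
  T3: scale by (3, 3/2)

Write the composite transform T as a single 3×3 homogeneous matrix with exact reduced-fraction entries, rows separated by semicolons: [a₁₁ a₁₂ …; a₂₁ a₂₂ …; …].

T1 = [-3/5 4/5 0; -4/5 -3/5 0; 0 0 1]
T2·T1 = [-9/10 6/5 0; -4/5 -3/5 0; 0 0 1]
T3·…·T1 = [-27/10 18/5 0; -6/5 -9/10 0; 0 0 1]

T = [-27/10 18/5 0; -6/5 -9/10 0; 0 0 1]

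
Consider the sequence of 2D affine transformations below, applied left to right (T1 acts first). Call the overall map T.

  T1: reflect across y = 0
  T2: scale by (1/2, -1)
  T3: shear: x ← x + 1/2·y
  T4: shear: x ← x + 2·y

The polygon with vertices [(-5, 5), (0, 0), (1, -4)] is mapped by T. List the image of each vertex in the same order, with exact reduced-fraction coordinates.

image vertices: (10, 5), (0, 0), (-19/2, -4)

T1 reflect across y = 0: (-5, 5) → (-5, -5); (0, 0) → (0, 0); (1, -4) → (1, 4)
T2 scale by (1/2, -1): (-5, -5) → (-5/2, 5); (0, 0) → (0, 0); (1, 4) → (1/2, -4)
T3 shear: x ← x + 1/2·y: (-5/2, 5) → (0, 5); (0, 0) → (0, 0); (1/2, -4) → (-3/2, -4)
T4 shear: x ← x + 2·y: (0, 5) → (10, 5); (0, 0) → (0, 0); (-3/2, -4) → (-19/2, -4)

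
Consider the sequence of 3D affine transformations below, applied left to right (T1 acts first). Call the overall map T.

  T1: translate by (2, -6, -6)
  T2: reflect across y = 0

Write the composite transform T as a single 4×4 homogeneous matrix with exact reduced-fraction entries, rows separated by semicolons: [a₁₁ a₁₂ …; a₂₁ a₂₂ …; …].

T1 = [1 0 0 2; 0 1 0 -6; 0 0 1 -6; 0 0 0 1]
T2·T1 = [1 0 0 2; 0 -1 0 6; 0 0 1 -6; 0 0 0 1]

T = [1 0 0 2; 0 -1 0 6; 0 0 1 -6; 0 0 0 1]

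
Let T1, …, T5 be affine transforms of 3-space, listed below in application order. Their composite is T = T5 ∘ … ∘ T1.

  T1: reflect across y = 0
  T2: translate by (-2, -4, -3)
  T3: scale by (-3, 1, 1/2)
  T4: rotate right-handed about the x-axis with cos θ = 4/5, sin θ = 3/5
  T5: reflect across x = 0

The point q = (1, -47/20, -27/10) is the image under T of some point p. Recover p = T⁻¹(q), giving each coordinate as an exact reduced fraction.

p = (7/3, -1/2, 3/2)

T1 = [1 0 0 0; 0 -1 0 0; 0 0 1 0; 0 0 0 1]
T2·T1 = [1 0 0 -2; 0 -1 0 -4; 0 0 1 -3; 0 0 0 1]
T3·…·T1 = [-3 0 0 6; 0 -1 0 -4; 0 0 1/2 -3/2; 0 0 0 1]
T4·…·T1 = [-3 0 0 6; 0 -4/5 -3/10 -23/10; 0 -3/5 2/5 -18/5; 0 0 0 1]
T5·…·T1 = [3 0 0 -6; 0 -4/5 -3/10 -23/10; 0 -3/5 2/5 -18/5; 0 0 0 1]
det M = -3/2; M⁻¹ = [1/3 0 0 2; 0 -4/5 -3/5 -4; 0 -6/5 8/5 3; 0 0 0 1]
M⁻¹ · (1, -47/20, -27/10)ᵀ = (7/3, -1/2, 3/2)ᵀ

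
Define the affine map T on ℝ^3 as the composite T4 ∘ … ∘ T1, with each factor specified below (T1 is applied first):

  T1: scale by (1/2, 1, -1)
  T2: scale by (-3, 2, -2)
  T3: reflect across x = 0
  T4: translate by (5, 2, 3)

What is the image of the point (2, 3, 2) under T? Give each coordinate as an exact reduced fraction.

T1 scale by (1/2, 1, -1): (2, 3, 2) → (1, 3, -2)
T2 scale by (-3, 2, -2): (1, 3, -2) → (-3, 6, 4)
T3 reflect across x = 0: (-3, 6, 4) → (3, 6, 4)
T4 translate by (5, 2, 3): (3, 6, 4) → (8, 8, 7)

T(p) = (8, 8, 7)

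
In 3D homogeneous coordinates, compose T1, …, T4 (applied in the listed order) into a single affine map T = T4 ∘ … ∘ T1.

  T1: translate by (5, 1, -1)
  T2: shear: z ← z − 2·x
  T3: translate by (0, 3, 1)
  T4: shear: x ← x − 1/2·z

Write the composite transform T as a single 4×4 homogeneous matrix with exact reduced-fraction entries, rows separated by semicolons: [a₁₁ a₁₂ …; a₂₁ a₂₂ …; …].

T = [2 0 -1/2 10; 0 1 0 4; -2 0 1 -10; 0 0 0 1]

T1 = [1 0 0 5; 0 1 0 1; 0 0 1 -1; 0 0 0 1]
T2·T1 = [1 0 0 5; 0 1 0 1; -2 0 1 -11; 0 0 0 1]
T3·…·T1 = [1 0 0 5; 0 1 0 4; -2 0 1 -10; 0 0 0 1]
T4·…·T1 = [2 0 -1/2 10; 0 1 0 4; -2 0 1 -10; 0 0 0 1]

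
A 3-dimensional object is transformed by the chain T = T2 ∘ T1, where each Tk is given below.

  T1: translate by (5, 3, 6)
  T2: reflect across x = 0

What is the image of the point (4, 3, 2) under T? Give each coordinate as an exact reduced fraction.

T1 translate by (5, 3, 6): (4, 3, 2) → (9, 6, 8)
T2 reflect across x = 0: (9, 6, 8) → (-9, 6, 8)

T(p) = (-9, 6, 8)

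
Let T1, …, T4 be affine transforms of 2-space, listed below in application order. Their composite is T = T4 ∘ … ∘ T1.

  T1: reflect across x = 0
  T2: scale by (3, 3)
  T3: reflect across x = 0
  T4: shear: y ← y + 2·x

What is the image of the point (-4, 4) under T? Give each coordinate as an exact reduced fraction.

T1 reflect across x = 0: (-4, 4) → (4, 4)
T2 scale by (3, 3): (4, 4) → (12, 12)
T3 reflect across x = 0: (12, 12) → (-12, 12)
T4 shear: y ← y + 2·x: (-12, 12) → (-12, -12)

T(p) = (-12, -12)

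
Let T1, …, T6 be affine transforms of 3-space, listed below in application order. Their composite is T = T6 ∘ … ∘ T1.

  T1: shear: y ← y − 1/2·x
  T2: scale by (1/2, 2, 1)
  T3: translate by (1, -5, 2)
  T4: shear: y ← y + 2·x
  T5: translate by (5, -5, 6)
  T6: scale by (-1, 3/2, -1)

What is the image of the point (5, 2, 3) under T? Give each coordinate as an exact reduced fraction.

T1 shear: y ← y − 1/2·x: (5, 2, 3) → (5, -1/2, 3)
T2 scale by (1/2, 2, 1): (5, -1/2, 3) → (5/2, -1, 3)
T3 translate by (1, -5, 2): (5/2, -1, 3) → (7/2, -6, 5)
T4 shear: y ← y + 2·x: (7/2, -6, 5) → (7/2, 1, 5)
T5 translate by (5, -5, 6): (7/2, 1, 5) → (17/2, -4, 11)
T6 scale by (-1, 3/2, -1): (17/2, -4, 11) → (-17/2, -6, -11)

T(p) = (-17/2, -6, -11)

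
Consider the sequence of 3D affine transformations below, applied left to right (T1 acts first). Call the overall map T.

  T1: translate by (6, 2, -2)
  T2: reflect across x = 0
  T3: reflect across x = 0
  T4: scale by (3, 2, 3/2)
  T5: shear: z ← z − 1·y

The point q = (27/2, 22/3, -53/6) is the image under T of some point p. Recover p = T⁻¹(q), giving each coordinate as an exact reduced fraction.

T1 = [1 0 0 6; 0 1 0 2; 0 0 1 -2; 0 0 0 1]
T2·T1 = [-1 0 0 -6; 0 1 0 2; 0 0 1 -2; 0 0 0 1]
T3·…·T1 = [1 0 0 6; 0 1 0 2; 0 0 1 -2; 0 0 0 1]
T4·…·T1 = [3 0 0 18; 0 2 0 4; 0 0 3/2 -3; 0 0 0 1]
T5·…·T1 = [3 0 0 18; 0 2 0 4; 0 -2 3/2 -7; 0 0 0 1]
det M = 9; M⁻¹ = [1/3 0 0 -6; 0 1/2 0 -2; 0 2/3 2/3 2; 0 0 0 1]
M⁻¹ · (27/2, 22/3, -53/6)ᵀ = (-3/2, 5/3, 1)ᵀ

p = (-3/2, 5/3, 1)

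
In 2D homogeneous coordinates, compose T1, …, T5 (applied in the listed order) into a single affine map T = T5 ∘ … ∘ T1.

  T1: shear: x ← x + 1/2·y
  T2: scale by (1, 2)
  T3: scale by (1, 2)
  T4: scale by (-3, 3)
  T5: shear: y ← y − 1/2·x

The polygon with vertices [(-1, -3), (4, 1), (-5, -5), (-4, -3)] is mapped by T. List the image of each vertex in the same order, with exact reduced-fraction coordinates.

T1 shear: x ← x + 1/2·y: (-1, -3) → (-5/2, -3); (4, 1) → (9/2, 1); (-5, -5) → (-15/2, -5); (-4, -3) → (-11/2, -3)
T2 scale by (1, 2): (-5/2, -3) → (-5/2, -6); (9/2, 1) → (9/2, 2); (-15/2, -5) → (-15/2, -10); (-11/2, -3) → (-11/2, -6)
T3 scale by (1, 2): (-5/2, -6) → (-5/2, -12); (9/2, 2) → (9/2, 4); (-15/2, -10) → (-15/2, -20); (-11/2, -6) → (-11/2, -12)
T4 scale by (-3, 3): (-5/2, -12) → (15/2, -36); (9/2, 4) → (-27/2, 12); (-15/2, -20) → (45/2, -60); (-11/2, -12) → (33/2, -36)
T5 shear: y ← y − 1/2·x: (15/2, -36) → (15/2, -159/4); (-27/2, 12) → (-27/2, 75/4); (45/2, -60) → (45/2, -285/4); (33/2, -36) → (33/2, -177/4)

image vertices: (15/2, -159/4), (-27/2, 75/4), (45/2, -285/4), (33/2, -177/4)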